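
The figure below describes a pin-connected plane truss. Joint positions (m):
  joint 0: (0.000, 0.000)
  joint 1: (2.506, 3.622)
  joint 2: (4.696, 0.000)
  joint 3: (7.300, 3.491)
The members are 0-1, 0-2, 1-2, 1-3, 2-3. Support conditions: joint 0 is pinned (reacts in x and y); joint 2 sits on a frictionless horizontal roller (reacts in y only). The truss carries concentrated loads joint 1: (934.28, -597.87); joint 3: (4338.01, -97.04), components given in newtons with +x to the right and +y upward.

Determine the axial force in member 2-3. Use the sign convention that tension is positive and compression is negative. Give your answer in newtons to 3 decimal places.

26.286

N=4 nodes, M=5 members, R=3 reactions → 2N=8, M+R=8
member 0 (0-1): L=4.4044, (cx,cy)=(0.5690,0.8224)
member 1 (0-2): L=4.6960, (cx,cy)=(1.0000,0.0000)
member 2 (1-2): L=4.2326, (cx,cy)=(0.5174,-0.8557)
member 3 (1-3): L=4.7958, (cx,cy)=(0.9996,-0.0273)
member 4 (2-3): L=4.3552, (cx,cy)=(0.5979,0.8016)
solve A·x = −loads:
  F[0-1] = +4524.1580 N (tension)
  F[0-2] = +2698.1625 N (tension)
  F[1-2] = -5184.3589 N (compression)
  F[1-3] = +4323.9068 N (tension)
  F[2-3] = +26.2863 N (tension)
  Rx@0 = -5272.2900 N
  Ry@0 = -3720.4668 N
  Ry@2 = +4415.3768 N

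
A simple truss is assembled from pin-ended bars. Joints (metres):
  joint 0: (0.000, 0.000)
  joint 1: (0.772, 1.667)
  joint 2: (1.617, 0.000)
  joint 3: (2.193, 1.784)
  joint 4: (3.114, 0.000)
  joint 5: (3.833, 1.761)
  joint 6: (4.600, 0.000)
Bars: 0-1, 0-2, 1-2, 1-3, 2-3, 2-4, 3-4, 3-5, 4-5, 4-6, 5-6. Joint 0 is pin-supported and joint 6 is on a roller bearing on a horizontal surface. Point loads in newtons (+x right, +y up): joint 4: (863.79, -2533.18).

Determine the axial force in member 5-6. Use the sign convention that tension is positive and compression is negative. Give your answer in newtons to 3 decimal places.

-1870.449

N=7 nodes, M=11 members, R=3 reactions → 2N=14, M+R=14
member 0 (0-1): L=1.8371, (cx,cy)=(0.4202,0.9074)
member 1 (0-2): L=1.6170, (cx,cy)=(1.0000,0.0000)
member 2 (1-2): L=1.8689, (cx,cy)=(0.4521,-0.8920)
member 3 (1-3): L=1.4258, (cx,cy)=(0.9966,0.0821)
member 4 (2-3): L=1.8747, (cx,cy)=(0.3073,0.9516)
member 5 (2-4): L=1.4970, (cx,cy)=(1.0000,0.0000)
member 6 (3-4): L=2.0077, (cx,cy)=(0.4587,-0.8886)
member 7 (3-5): L=1.6402, (cx,cy)=(0.9999,-0.0140)
member 8 (4-5): L=1.9021, (cx,cy)=(0.3780,0.9258)
member 9 (4-6): L=1.4860, (cx,cy)=(1.0000,0.0000)
member 10 (5-6): L=1.9208, (cx,cy)=(0.3993,-0.9168)
solve A·x = −loads:
  F[0-1] = -901.8206 N (compression)
  F[0-2] = +1242.7634 N (tension)
  F[1-2] = +847.1177 N (tension)
  F[1-3] = -764.5587 N (compression)
  F[2-3] = -793.9956 N (compression)
  F[2-4] = +1869.7271 N (tension)
  F[3-4] = +943.6525 N (tension)
  F[3-5] = -1438.9619 N (compression)
  F[4-5] = +1830.4845 N (tension)
  F[4-6] = +746.9006 N (tension)
  F[5-6] = -1870.4493 N (compression)
  Rx@0 = -863.7900 N
  Ry@0 = +818.3273 N
  Ry@6 = +1714.8527 N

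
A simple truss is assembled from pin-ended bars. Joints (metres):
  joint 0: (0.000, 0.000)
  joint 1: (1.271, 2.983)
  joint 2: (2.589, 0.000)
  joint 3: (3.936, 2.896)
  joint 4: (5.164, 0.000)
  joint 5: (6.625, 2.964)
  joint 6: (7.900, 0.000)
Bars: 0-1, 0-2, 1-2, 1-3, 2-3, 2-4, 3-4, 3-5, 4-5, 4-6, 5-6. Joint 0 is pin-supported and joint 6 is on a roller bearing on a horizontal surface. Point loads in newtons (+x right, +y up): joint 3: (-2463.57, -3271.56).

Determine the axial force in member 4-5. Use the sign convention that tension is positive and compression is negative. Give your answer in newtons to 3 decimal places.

829.543

N=7 nodes, M=11 members, R=3 reactions → 2N=14, M+R=14
member 0 (0-1): L=3.2425, (cx,cy)=(0.3920,0.9200)
member 1 (0-2): L=2.5890, (cx,cy)=(1.0000,0.0000)
member 2 (1-2): L=3.2612, (cx,cy)=(0.4041,-0.9147)
member 3 (1-3): L=2.6664, (cx,cy)=(0.9995,-0.0326)
member 4 (2-3): L=3.1939, (cx,cy)=(0.4217,0.9067)
member 5 (2-4): L=2.5750, (cx,cy)=(1.0000,0.0000)
member 6 (3-4): L=3.1456, (cx,cy)=(0.3904,-0.9207)
member 7 (3-5): L=2.6899, (cx,cy)=(0.9997,0.0253)
member 8 (4-5): L=3.3045, (cx,cy)=(0.4421,0.8970)
member 9 (4-6): L=2.7360, (cx,cy)=(1.0000,0.0000)
member 10 (5-6): L=3.2266, (cx,cy)=(0.3952,-0.9186)
solve A·x = −loads:
  F[0-1] = -2766.0379 N (compression)
  F[0-2] = -1379.3304 N (compression)
  F[1-2] = +2861.9760 N (tension)
  F[1-3] = -2242.0894 N (compression)
  F[2-3] = -2887.1521 N (compression)
  F[2-4] = +994.9437 N (tension)
  F[3-4] = -808.1921 N (compression)
  F[3-5] = -679.6536 N (compression)
  F[4-5] = +829.5435 N (tension)
  F[4-6] = +312.6766 N (tension)
  F[5-6] = -791.2793 N (compression)
  Rx@0 = +2463.5700 N
  Ry@0 = +2544.6788 N
  Ry@6 = +726.8812 N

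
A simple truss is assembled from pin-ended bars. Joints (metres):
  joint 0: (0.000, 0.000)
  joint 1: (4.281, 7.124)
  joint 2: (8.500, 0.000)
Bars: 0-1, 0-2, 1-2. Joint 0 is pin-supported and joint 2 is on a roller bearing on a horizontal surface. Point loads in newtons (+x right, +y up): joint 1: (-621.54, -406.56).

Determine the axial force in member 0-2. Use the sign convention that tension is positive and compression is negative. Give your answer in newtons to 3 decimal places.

-187.238

N=3 nodes, M=3 members, R=3 reactions → 2N=6, M+R=6
member 0 (0-1): L=8.3113, (cx,cy)=(0.5151,0.8571)
member 1 (0-2): L=8.5000, (cx,cy)=(1.0000,0.0000)
member 2 (1-2): L=8.2796, (cx,cy)=(0.5096,-0.8604)
solve A·x = −loads:
  F[0-1] = -843.1748 N (compression)
  F[0-2] = -187.2379 N (compression)
  F[1-2] = +367.4449 N (tension)
  Rx@0 = +621.5400 N
  Ry@0 = +722.7209 N
  Ry@2 = -316.1609 N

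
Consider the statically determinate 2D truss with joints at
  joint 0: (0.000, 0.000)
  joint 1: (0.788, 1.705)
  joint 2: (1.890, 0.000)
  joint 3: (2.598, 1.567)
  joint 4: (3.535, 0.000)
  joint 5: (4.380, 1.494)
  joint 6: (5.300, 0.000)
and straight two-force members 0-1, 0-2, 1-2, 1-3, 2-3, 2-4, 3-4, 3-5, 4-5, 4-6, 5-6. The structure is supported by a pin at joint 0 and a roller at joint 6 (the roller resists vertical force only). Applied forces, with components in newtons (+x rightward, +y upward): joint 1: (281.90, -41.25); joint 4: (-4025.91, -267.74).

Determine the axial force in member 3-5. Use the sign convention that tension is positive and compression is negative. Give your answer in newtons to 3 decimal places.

-318.251

N=7 nodes, M=11 members, R=3 reactions → 2N=14, M+R=14
member 0 (0-1): L=1.8783, (cx,cy)=(0.4195,0.9077)
member 1 (0-2): L=1.8900, (cx,cy)=(1.0000,0.0000)
member 2 (1-2): L=2.0301, (cx,cy)=(0.5428,-0.8398)
member 3 (1-3): L=1.8153, (cx,cy)=(0.9971,-0.0760)
member 4 (2-3): L=1.7195, (cx,cy)=(0.4117,0.9113)
member 5 (2-4): L=1.6450, (cx,cy)=(1.0000,0.0000)
member 6 (3-4): L=1.8258, (cx,cy)=(0.5132,-0.8583)
member 7 (3-5): L=1.7835, (cx,cy)=(0.9992,-0.0409)
member 8 (4-5): L=1.7164, (cx,cy)=(0.4923,0.8704)
member 9 (4-6): L=1.7650, (cx,cy)=(1.0000,0.0000)
member 10 (5-6): L=1.7545, (cx,cy)=(0.5244,-0.8515)
solve A·x = −loads:
  F[0-1] = -37.0070 N (compression)
  F[0-2] = -3728.4844 N (compression)
  F[1-2] = +18.8104 N (tension)
  F[1-3] = -308.5291 N (compression)
  F[2-3] = -17.3356 N (compression)
  F[2-4] = -3711.1359 N (compression)
  F[3-4] = +6.2557 N (tension)
  F[3-5] = -318.2512 N (compression)
  F[4-5] = +301.4297 N (tension)
  F[4-6] = +169.5887 N (tension)
  F[5-6] = -323.4254 N (compression)
  Rx@0 = +3744.0100 N
  Ry@0 = +33.5928 N
  Ry@6 = +275.3972 N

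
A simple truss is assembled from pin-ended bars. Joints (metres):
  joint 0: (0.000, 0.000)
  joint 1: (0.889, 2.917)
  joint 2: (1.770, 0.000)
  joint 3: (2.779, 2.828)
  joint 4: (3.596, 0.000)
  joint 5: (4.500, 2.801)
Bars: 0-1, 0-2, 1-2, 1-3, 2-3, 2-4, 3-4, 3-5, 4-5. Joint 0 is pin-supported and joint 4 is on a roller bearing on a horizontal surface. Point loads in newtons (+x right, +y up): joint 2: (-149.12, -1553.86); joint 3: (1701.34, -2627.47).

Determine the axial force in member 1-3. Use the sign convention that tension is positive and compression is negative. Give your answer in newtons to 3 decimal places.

-29.578

N=6 nodes, M=9 members, R=3 reactions → 2N=12, M+R=12
member 0 (0-1): L=3.0495, (cx,cy)=(0.2915,0.9566)
member 1 (0-2): L=1.7700, (cx,cy)=(1.0000,0.0000)
member 2 (1-2): L=3.0471, (cx,cy)=(0.2891,-0.9573)
member 3 (1-3): L=1.8921, (cx,cy)=(0.9989,-0.0470)
member 4 (2-3): L=3.0026, (cx,cy)=(0.3360,0.9418)
member 5 (2-4): L=1.8260, (cx,cy)=(1.0000,0.0000)
member 6 (3-4): L=2.9436, (cx,cy)=(0.2775,-0.9607)
member 7 (3-5): L=1.7212, (cx,cy)=(0.9999,-0.0157)
member 8 (4-5): L=2.9433, (cx,cy)=(0.3071,0.9517)
solve A·x = −loads:
  F[0-1] = -50.1779 N (compression)
  F[0-2] = +1566.8482 N (tension)
  F[1-2] = +51.5930 N (tension)
  F[1-3] = -29.5777 N (compression)
  F[2-3] = +1597.3612 N (tension)
  F[2-4] = +1194.1061 N (tension)
  F[3-4] = -4302.3622 N (compression)
  F[3-5] = +0.0000 N (tension)
  F[4-5] = -0.0000 N (compression)
  Rx@0 = -1552.2200 N
  Ry@0 = +47.9983 N
  Ry@4 = +4133.3317 N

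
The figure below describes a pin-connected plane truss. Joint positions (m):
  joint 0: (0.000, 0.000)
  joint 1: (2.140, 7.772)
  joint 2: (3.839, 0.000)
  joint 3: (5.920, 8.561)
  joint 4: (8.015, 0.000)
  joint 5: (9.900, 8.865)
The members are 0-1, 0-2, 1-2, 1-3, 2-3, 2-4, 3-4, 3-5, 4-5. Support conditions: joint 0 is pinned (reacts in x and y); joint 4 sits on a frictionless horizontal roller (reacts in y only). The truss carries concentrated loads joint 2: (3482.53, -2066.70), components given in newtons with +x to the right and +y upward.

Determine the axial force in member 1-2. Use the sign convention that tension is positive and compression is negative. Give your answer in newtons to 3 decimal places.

993.544

N=6 nodes, M=9 members, R=3 reactions → 2N=12, M+R=12
member 0 (0-1): L=8.0612, (cx,cy)=(0.2655,0.9641)
member 1 (0-2): L=3.8390, (cx,cy)=(1.0000,0.0000)
member 2 (1-2): L=7.9555, (cx,cy)=(0.2136,-0.9769)
member 3 (1-3): L=3.8615, (cx,cy)=(0.9789,0.2043)
member 4 (2-3): L=8.8103, (cx,cy)=(0.2362,0.9717)
member 5 (2-4): L=4.1760, (cx,cy)=(1.0000,0.0000)
member 6 (3-4): L=8.8136, (cx,cy)=(0.2377,-0.9713)
member 7 (3-5): L=3.9916, (cx,cy)=(0.9971,0.0762)
member 8 (4-5): L=9.0632, (cx,cy)=(0.2080,0.9781)
solve A·x = −loads:
  F[0-1] = -1116.8721 N (compression)
  F[0-2] = +3779.0236 N (tension)
  F[1-2] = +993.5437 N (tension)
  F[1-3] = -519.6397 N (compression)
  F[2-3] = +1127.9953 N (tension)
  F[2-4] = +242.2432 N (tension)
  F[3-4] = -1019.1109 N (compression)
  F[3-5] = +0.0000 N (tension)
  F[4-5] = -0.0000 N (compression)
  Rx@0 = -3482.5300 N
  Ry@0 = +1076.7984 N
  Ry@4 = +989.9016 N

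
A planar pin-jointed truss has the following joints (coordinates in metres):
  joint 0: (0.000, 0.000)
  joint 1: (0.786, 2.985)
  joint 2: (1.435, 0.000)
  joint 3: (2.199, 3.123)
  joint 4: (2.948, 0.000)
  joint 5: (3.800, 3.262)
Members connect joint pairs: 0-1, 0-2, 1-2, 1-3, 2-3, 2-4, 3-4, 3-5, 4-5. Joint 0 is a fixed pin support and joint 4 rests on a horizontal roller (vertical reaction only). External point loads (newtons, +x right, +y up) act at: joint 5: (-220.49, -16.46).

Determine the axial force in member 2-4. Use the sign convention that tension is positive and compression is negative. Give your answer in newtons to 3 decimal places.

-52.049

N=6 nodes, M=9 members, R=3 reactions → 2N=12, M+R=12
member 0 (0-1): L=3.0867, (cx,cy)=(0.2546,0.9670)
member 1 (0-2): L=1.4350, (cx,cy)=(1.0000,0.0000)
member 2 (1-2): L=3.0547, (cx,cy)=(0.2125,-0.9772)
member 3 (1-3): L=1.4197, (cx,cy)=(0.9953,0.0972)
member 4 (2-3): L=3.2151, (cx,cy)=(0.2376,0.9714)
member 5 (2-4): L=1.5130, (cx,cy)=(1.0000,0.0000)
member 6 (3-4): L=3.2116, (cx,cy)=(0.2332,-0.9724)
member 7 (3-5): L=1.6070, (cx,cy)=(0.9963,0.0865)
member 8 (4-5): L=3.3714, (cx,cy)=(0.2527,0.9675)
solve A·x = −loads:
  F[0-1] = -247.3721 N (compression)
  F[0-2] = -157.5000 N (compression)
  F[1-2] = +233.5518 N (tension)
  F[1-3] = -113.1455 N (compression)
  F[2-3] = -234.9499 N (compression)
  F[2-4] = -52.0493 N (compression)
  F[3-4] = +226.2517 N (tension)
  F[3-5] = -222.0392 N (compression)
  F[4-5] = +2.8375 N (tension)
  Rx@0 = +220.4900 N
  Ry@0 = +239.2179 N
  Ry@4 = -222.7579 N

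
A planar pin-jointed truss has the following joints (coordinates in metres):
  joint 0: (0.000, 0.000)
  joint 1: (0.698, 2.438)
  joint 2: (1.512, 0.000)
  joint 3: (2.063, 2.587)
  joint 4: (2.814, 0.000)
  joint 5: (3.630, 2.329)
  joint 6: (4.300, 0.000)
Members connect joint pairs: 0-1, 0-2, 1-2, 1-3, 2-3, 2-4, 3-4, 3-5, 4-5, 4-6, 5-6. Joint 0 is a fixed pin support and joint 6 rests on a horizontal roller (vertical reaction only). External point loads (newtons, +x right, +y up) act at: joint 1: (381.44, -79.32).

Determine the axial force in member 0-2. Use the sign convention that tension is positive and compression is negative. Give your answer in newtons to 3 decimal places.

N=7 nodes, M=11 members, R=3 reactions → 2N=14, M+R=14
member 0 (0-1): L=2.5360, (cx,cy)=(0.2752,0.9614)
member 1 (0-2): L=1.5120, (cx,cy)=(1.0000,0.0000)
member 2 (1-2): L=2.5703, (cx,cy)=(0.3167,-0.9485)
member 3 (1-3): L=1.3731, (cx,cy)=(0.9941,0.1085)
member 4 (2-3): L=2.6450, (cx,cy)=(0.2083,0.9781)
member 5 (2-4): L=1.3020, (cx,cy)=(1.0000,0.0000)
member 6 (3-4): L=2.6938, (cx,cy)=(0.2788,-0.9604)
member 7 (3-5): L=1.5881, (cx,cy)=(0.9867,-0.1625)
member 8 (4-5): L=2.4678, (cx,cy)=(0.3307,0.9438)
member 9 (4-6): L=1.4860, (cx,cy)=(1.0000,0.0000)
member 10 (5-6): L=2.4235, (cx,cy)=(0.2765,-0.9610)
solve A·x = −loads:
  F[0-1] = +155.8427 N (tension)
  F[0-2] = +338.5456 N (tension)
  F[1-2] = -270.6732 N (compression)
  F[1-3] = -254.3266 N (compression)
  F[2-3] = +262.4998 N (tension)
  F[2-4] = +198.1421 N (tension)
  F[3-4] = -214.9048 N (compression)
  F[3-5] = -140.0902 N (compression)
  F[4-5] = +218.6853 N (tension)
  F[4-6] = +65.9193 N (tension)
  F[5-6] = -238.4366 N (compression)
  Rx@0 = -381.4400 N
  Ry@0 = -149.8233 N
  Ry@6 = +229.1433 N

338.546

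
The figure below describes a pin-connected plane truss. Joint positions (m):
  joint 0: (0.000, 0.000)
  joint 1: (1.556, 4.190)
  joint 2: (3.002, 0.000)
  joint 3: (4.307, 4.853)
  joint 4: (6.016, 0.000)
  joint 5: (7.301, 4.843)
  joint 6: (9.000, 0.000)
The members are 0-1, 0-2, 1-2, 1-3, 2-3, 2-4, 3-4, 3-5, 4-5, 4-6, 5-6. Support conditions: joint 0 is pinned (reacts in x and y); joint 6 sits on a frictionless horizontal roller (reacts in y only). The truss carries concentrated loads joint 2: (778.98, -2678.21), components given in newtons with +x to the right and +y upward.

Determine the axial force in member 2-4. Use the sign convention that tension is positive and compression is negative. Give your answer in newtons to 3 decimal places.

N=7 nodes, M=11 members, R=3 reactions → 2N=14, M+R=14
member 0 (0-1): L=4.4696, (cx,cy)=(0.3481,0.9374)
member 1 (0-2): L=3.0020, (cx,cy)=(1.0000,0.0000)
member 2 (1-2): L=4.4325, (cx,cy)=(0.3262,-0.9453)
member 3 (1-3): L=2.8298, (cx,cy)=(0.9722,0.2343)
member 4 (2-3): L=5.0254, (cx,cy)=(0.2597,0.9657)
member 5 (2-4): L=3.0140, (cx,cy)=(1.0000,0.0000)
member 6 (3-4): L=5.1451, (cx,cy)=(0.3322,-0.9432)
member 7 (3-5): L=2.9940, (cx,cy)=(1.0000,-0.0033)
member 8 (4-5): L=5.0106, (cx,cy)=(0.2565,0.9666)
member 9 (4-6): L=2.9840, (cx,cy)=(1.0000,0.0000)
member 10 (5-6): L=5.1324, (cx,cy)=(0.3310,-0.9436)
solve A·x = −loads:
  F[0-1] = -1903.9794 N (compression)
  F[0-2] = +1441.8130 N (tension)
  F[1-2] = +1587.1787 N (tension)
  F[1-3] = -1214.4163 N (compression)
  F[2-3] = +1219.7062 N (tension)
  F[2-4] = +863.8793 N (tension)
  F[3-4] = -945.1579 N (compression)
  F[3-5] = -549.9394 N (compression)
  F[4-5] = +922.3423 N (tension)
  F[4-6] = +313.3947 N (tension)
  F[5-6] = -946.7090 N (compression)
  Rx@0 = -778.9800 N
  Ry@0 = +1784.8782 N
  Ry@6 = +893.3318 N

863.879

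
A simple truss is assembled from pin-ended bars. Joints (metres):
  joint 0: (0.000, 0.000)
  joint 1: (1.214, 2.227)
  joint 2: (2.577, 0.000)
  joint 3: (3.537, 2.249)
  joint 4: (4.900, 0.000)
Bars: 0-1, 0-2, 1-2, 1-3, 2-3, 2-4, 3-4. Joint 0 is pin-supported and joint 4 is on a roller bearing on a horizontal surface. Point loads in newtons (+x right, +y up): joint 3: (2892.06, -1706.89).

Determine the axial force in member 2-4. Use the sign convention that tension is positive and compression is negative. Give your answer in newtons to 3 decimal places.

N=5 nodes, M=7 members, R=3 reactions → 2N=10, M+R=10
member 0 (0-1): L=2.5364, (cx,cy)=(0.4786,0.8780)
member 1 (0-2): L=2.5770, (cx,cy)=(1.0000,0.0000)
member 2 (1-2): L=2.6110, (cx,cy)=(0.5220,-0.8529)
member 3 (1-3): L=2.3231, (cx,cy)=(1.0000,0.0095)
member 4 (2-3): L=2.4453, (cx,cy)=(0.3926,0.9197)
member 5 (2-4): L=2.3230, (cx,cy)=(1.0000,0.0000)
member 6 (3-4): L=2.6298, (cx,cy)=(0.5183,-0.8552)
solve A·x = −loads:
  F[0-1] = +971.0556 N (tension)
  F[0-2] = +2427.2826 N (tension)
  F[1-2] = -988.7228 N (compression)
  F[1-3] = +980.9576 N (tension)
  F[2-3] = +916.9281 N (tension)
  F[2-4] = +1551.1730 N (tension)
  F[3-4] = -2992.8480 N (compression)
  Rx@0 = -2892.0600 N
  Ry@0 = -852.6024 N
  Ry@4 = +2559.4924 N

1551.173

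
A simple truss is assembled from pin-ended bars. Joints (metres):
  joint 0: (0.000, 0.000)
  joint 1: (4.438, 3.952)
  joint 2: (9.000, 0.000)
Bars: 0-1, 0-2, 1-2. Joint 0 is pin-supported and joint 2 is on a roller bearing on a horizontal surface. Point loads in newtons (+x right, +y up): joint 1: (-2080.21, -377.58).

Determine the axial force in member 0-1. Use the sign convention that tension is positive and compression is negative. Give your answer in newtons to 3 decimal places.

N=3 nodes, M=3 members, R=3 reactions → 2N=6, M+R=6
member 0 (0-1): L=5.9426, (cx,cy)=(0.7468,0.6650)
member 1 (0-2): L=9.0000, (cx,cy)=(1.0000,0.0000)
member 2 (1-2): L=6.0357, (cx,cy)=(0.7558,-0.6548)
solve A·x = −loads:
  F[0-1] = -1661.3251 N (compression)
  F[0-2] = -839.5078 N (compression)
  F[1-2] = +1110.7080 N (tension)
  Rx@0 = +2080.2100 N
  Ry@0 = +1104.8344 N
  Ry@2 = -727.2544 N

-1661.325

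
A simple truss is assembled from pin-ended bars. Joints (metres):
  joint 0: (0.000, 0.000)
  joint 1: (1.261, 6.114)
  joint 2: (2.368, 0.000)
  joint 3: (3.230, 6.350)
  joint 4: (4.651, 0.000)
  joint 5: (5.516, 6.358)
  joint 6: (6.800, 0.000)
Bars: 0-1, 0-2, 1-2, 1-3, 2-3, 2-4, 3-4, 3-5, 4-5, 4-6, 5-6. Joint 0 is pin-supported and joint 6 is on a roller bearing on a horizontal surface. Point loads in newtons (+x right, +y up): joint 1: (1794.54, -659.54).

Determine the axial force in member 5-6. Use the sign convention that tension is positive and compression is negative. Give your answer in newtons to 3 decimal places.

N=7 nodes, M=11 members, R=3 reactions → 2N=14, M+R=14
member 0 (0-1): L=6.2427, (cx,cy)=(0.2020,0.9794)
member 1 (0-2): L=2.3680, (cx,cy)=(1.0000,0.0000)
member 2 (1-2): L=6.2134, (cx,cy)=(0.1782,-0.9840)
member 3 (1-3): L=1.9831, (cx,cy)=(0.9929,0.1190)
member 4 (2-3): L=6.4082, (cx,cy)=(0.1345,0.9909)
member 5 (2-4): L=2.2830, (cx,cy)=(1.0000,0.0000)
member 6 (3-4): L=6.5071, (cx,cy)=(0.2184,-0.9759)
member 7 (3-5): L=2.2860, (cx,cy)=(1.0000,0.0035)
member 8 (4-5): L=6.4166, (cx,cy)=(0.1348,0.9909)
member 9 (4-6): L=2.1490, (cx,cy)=(1.0000,0.0000)
member 10 (5-6): L=6.4864, (cx,cy)=(0.1980,-0.9802)
solve A·x = −loads:
  F[0-1] = +1098.9213 N (tension)
  F[0-2] = +1572.5618 N (tension)
  F[1-2] = -1914.0422 N (compression)
  F[1-3] = -1240.3648 N (compression)
  F[2-3] = +1900.6935 N (tension)
  F[2-4] = +975.8797 N (tension)
  F[3-4] = -1780.8448 N (compression)
  F[3-5] = -586.9852 N (compression)
  F[4-5] = +1753.8722 N (tension)
  F[4-6] = +350.5470 N (tension)
  F[5-6] = -1770.8513 N (compression)
  Rx@0 = -1794.5400 N
  Ry@0 = -1076.2685 N
  Ry@6 = +1735.8085 N

-1770.851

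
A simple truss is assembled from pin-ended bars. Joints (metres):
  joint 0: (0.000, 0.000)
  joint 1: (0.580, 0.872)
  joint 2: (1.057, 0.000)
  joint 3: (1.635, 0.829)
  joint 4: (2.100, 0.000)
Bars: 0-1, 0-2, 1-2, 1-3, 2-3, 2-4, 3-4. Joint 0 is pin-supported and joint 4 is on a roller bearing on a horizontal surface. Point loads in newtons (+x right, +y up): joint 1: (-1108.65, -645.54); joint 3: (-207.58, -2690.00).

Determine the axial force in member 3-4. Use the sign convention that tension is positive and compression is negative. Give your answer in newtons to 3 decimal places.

-1983.972

N=5 nodes, M=7 members, R=3 reactions → 2N=10, M+R=10
member 0 (0-1): L=1.0473, (cx,cy)=(0.5538,0.8326)
member 1 (0-2): L=1.0570, (cx,cy)=(1.0000,0.0000)
member 2 (1-2): L=0.9939, (cx,cy)=(0.4799,-0.8773)
member 3 (1-3): L=1.0559, (cx,cy)=(0.9992,-0.0407)
member 4 (2-3): L=1.0106, (cx,cy)=(0.5719,0.8203)
member 5 (2-4): L=1.0430, (cx,cy)=(1.0000,0.0000)
member 6 (3-4): L=0.9505, (cx,cy)=(0.4892,-0.8722)
solve A·x = −loads:
  F[0-1] = -1927.8370 N (compression)
  F[0-2] = -248.5583 N (compression)
  F[1-2] = +1116.8408 N (tension)
  F[1-3] = -495.4149 N (compression)
  F[2-3] = -1194.4717 N (compression)
  F[2-4] = +970.5828 N (tension)
  F[3-4] = -1983.9719 N (compression)
  Rx@0 = +1316.2300 N
  Ry@0 = +1605.1892 N
  Ry@4 = +1730.3508 N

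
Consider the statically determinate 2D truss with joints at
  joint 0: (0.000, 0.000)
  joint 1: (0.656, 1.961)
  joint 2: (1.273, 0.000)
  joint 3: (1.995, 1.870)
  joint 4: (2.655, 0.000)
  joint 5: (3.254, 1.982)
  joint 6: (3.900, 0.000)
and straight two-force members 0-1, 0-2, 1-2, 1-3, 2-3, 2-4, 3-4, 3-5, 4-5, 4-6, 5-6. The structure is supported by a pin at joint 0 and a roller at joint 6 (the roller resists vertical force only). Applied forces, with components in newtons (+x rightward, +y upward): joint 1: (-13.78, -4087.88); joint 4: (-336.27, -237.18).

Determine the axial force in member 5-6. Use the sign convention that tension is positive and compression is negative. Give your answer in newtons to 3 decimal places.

-885.741

N=7 nodes, M=11 members, R=3 reactions → 2N=14, M+R=14
member 0 (0-1): L=2.0678, (cx,cy)=(0.3172,0.9483)
member 1 (0-2): L=1.2730, (cx,cy)=(1.0000,0.0000)
member 2 (1-2): L=2.0558, (cx,cy)=(0.3001,-0.9539)
member 3 (1-3): L=1.3421, (cx,cy)=(0.9977,-0.0678)
member 4 (2-3): L=2.0045, (cx,cy)=(0.3602,0.9329)
member 5 (2-4): L=1.3820, (cx,cy)=(1.0000,0.0000)
member 6 (3-4): L=1.9831, (cx,cy)=(0.3328,-0.9430)
member 7 (3-5): L=1.2640, (cx,cy)=(0.9961,0.0886)
member 8 (4-5): L=2.0705, (cx,cy)=(0.2893,0.9572)
member 9 (4-6): L=1.2450, (cx,cy)=(1.0000,0.0000)
member 10 (5-6): L=2.0846, (cx,cy)=(0.3099,-0.9508)
solve A·x = −loads:
  F[0-1] = -3672.6344 N (compression)
  F[0-2] = +815.0681 N (tension)
  F[1-2] = -564.2330 N (compression)
  F[1-3] = -984.2599 N (compression)
  F[2-3] = +576.9442 N (tension)
  F[2-4] = +437.9197 N (tension)
  F[3-4] = -692.8145 N (compression)
  F[3-5] = -545.7539 N (compression)
  F[4-5] = +930.2765 N (tension)
  F[4-6] = +274.4810 N (tension)
  F[5-6] = -885.7408 N (compression)
  Rx@0 = +350.0500 N
  Ry@0 = +3482.9216 N
  Ry@6 = +842.1384 N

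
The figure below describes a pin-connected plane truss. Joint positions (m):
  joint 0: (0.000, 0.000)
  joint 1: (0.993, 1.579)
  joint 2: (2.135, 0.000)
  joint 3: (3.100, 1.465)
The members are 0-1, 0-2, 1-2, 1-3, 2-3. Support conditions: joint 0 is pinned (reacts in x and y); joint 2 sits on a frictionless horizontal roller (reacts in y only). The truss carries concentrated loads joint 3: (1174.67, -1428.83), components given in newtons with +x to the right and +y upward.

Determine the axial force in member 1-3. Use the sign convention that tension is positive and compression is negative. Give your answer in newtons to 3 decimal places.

2046.021

N=4 nodes, M=5 members, R=3 reactions → 2N=8, M+R=8
member 0 (0-1): L=1.8653, (cx,cy)=(0.5324,0.8465)
member 1 (0-2): L=2.1350, (cx,cy)=(1.0000,0.0000)
member 2 (1-2): L=1.9487, (cx,cy)=(0.5860,-0.8103)
member 3 (1-3): L=2.1101, (cx,cy)=(0.9985,-0.0540)
member 4 (2-3): L=1.7543, (cx,cy)=(0.5501,0.8351)
solve A·x = −loads:
  F[0-1] = +1715.0892 N (tension)
  F[0-2] = +261.6282 N (tension)
  F[1-2] = -1928.2004 N (compression)
  F[1-3] = +2046.0205 N (tension)
  F[2-3] = -1578.5893 N (compression)
  Rx@0 = -1174.6700 N
  Ry@0 = -1451.8560 N
  Ry@2 = +2880.6860 N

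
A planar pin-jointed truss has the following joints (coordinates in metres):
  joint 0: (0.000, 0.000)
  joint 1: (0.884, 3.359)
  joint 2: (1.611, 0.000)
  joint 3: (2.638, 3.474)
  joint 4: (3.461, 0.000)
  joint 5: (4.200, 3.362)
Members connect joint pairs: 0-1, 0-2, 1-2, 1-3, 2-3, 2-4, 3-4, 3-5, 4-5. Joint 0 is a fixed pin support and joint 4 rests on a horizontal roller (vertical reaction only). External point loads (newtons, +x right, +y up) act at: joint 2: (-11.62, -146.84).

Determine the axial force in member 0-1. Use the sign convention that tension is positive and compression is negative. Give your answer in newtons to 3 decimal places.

-81.163

N=6 nodes, M=9 members, R=3 reactions → 2N=12, M+R=12
member 0 (0-1): L=3.4734, (cx,cy)=(0.2545,0.9671)
member 1 (0-2): L=1.6110, (cx,cy)=(1.0000,0.0000)
member 2 (1-2): L=3.4368, (cx,cy)=(0.2115,-0.9774)
member 3 (1-3): L=1.7578, (cx,cy)=(0.9979,0.0654)
member 4 (2-3): L=3.6226, (cx,cy)=(0.2835,0.9590)
member 5 (2-4): L=1.8500, (cx,cy)=(1.0000,0.0000)
member 6 (3-4): L=3.5702, (cx,cy)=(0.2305,-0.9731)
member 7 (3-5): L=1.5660, (cx,cy)=(0.9974,-0.0715)
member 8 (4-5): L=3.4423, (cx,cy)=(0.2147,0.9767)
solve A·x = −loads:
  F[0-1] = -81.1627 N (compression)
  F[0-2] = +9.0365 N (tension)
  F[1-2] = +77.8174 N (tension)
  F[1-3] = -37.1974 N (compression)
  F[2-3] = +73.8118 N (tension)
  F[2-4] = +16.1923 N (tension)
  F[3-4] = -70.2418 N (compression)
  F[3-5] = -0.0000 N (tension)
  F[4-5] = +0.0000 N (tension)
  Rx@0 = +11.6200 N
  Ry@0 = +78.4900 N
  Ry@4 = +68.3500 N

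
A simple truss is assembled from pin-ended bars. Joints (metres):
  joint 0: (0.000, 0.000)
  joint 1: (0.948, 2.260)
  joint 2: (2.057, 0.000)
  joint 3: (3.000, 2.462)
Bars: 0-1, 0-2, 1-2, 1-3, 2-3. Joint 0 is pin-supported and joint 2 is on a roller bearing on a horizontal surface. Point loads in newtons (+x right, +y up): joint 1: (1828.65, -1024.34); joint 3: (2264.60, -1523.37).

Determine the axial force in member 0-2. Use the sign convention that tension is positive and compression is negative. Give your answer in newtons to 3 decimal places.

N=4 nodes, M=5 members, R=3 reactions → 2N=8, M+R=8
member 0 (0-1): L=2.4508, (cx,cy)=(0.3868,0.9222)
member 1 (0-2): L=2.0570, (cx,cy)=(1.0000,0.0000)
member 2 (1-2): L=2.5174, (cx,cy)=(0.4405,-0.8977)
member 3 (1-3): L=2.0619, (cx,cy)=(0.9952,0.0980)
member 4 (2-3): L=2.6364, (cx,cy)=(0.3577,0.9338)
solve A·x = −loads:
  F[0-1] = +5276.4313 N (tension)
  F[0-2] = +2052.2408 N (tension)
  F[1-2] = -6236.4280 N (compression)
  F[1-3] = +2973.9843 N (tension)
  F[2-3] = -1943.2836 N (compression)
  Rx@0 = -4093.2500 N
  Ry@0 = -4865.6972 N
  Ry@2 = +7413.4072 N

2052.241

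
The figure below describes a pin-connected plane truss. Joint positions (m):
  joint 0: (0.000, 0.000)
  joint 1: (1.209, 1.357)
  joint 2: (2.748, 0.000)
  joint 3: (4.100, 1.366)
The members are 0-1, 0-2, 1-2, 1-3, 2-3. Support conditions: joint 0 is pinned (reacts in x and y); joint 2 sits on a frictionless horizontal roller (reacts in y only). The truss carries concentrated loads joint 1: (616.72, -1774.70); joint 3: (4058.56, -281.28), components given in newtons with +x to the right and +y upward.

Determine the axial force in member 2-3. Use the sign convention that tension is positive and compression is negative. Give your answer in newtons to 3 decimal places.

N=4 nodes, M=5 members, R=3 reactions → 2N=8, M+R=8
member 0 (0-1): L=1.8175, (cx,cy)=(0.6652,0.7466)
member 1 (0-2): L=2.7480, (cx,cy)=(1.0000,0.0000)
member 2 (1-2): L=2.0518, (cx,cy)=(0.7501,-0.6614)
member 3 (1-3): L=2.8910, (cx,cy)=(1.0000,0.0031)
member 4 (2-3): L=1.9219, (cx,cy)=(0.7035,0.7107)
solve A·x = −loads:
  F[0-1] = +1964.0906 N (tension)
  F[0-2] = +3368.7331 N (tension)
  F[1-2] = -4880.2875 N (compression)
  F[1-3] = +4350.3826 N (tension)
  F[2-3] = -414.8118 N (compression)
  Rx@0 = -4675.2800 N
  Ry@0 = -1466.4881 N
  Ry@2 = +3522.4681 N

-414.812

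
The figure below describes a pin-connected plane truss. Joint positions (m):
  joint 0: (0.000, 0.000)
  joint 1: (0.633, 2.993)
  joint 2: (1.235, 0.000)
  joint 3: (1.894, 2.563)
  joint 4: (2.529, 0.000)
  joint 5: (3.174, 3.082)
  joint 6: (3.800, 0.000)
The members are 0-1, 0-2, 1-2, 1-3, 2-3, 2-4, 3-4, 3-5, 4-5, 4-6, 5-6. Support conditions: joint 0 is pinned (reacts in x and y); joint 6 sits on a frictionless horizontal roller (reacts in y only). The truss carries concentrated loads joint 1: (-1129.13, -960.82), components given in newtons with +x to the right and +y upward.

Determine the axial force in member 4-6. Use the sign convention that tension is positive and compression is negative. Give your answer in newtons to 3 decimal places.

-148.129

N=7 nodes, M=11 members, R=3 reactions → 2N=14, M+R=14
member 0 (0-1): L=3.0592, (cx,cy)=(0.2069,0.9784)
member 1 (0-2): L=1.2350, (cx,cy)=(1.0000,0.0000)
member 2 (1-2): L=3.0529, (cx,cy)=(0.1972,-0.9804)
member 3 (1-3): L=1.3323, (cx,cy)=(0.9465,-0.3228)
member 4 (2-3): L=2.6464, (cx,cy)=(0.2490,0.9685)
member 5 (2-4): L=1.2940, (cx,cy)=(1.0000,0.0000)
member 6 (3-4): L=2.6405, (cx,cy)=(0.2405,-0.9707)
member 7 (3-5): L=1.3812, (cx,cy)=(0.9267,0.3758)
member 8 (4-5): L=3.1488, (cx,cy)=(0.2048,0.9788)
member 9 (4-6): L=1.2710, (cx,cy)=(1.0000,0.0000)
member 10 (5-6): L=3.1449, (cx,cy)=(0.1991,-0.9800)
solve A·x = −loads:
  F[0-1] = -1727.4914 N (compression)
  F[0-2] = -771.6836 N (compression)
  F[1-2] = +510.4913 N (tension)
  F[1-3] = +708.9621 N (tension)
  F[2-3] = -516.7468 N (compression)
  F[2-4] = -542.3407 N (compression)
  F[3-4] = +888.6182 N (tension)
  F[3-5] = +354.6285 N (tension)
  F[4-5] = -881.2260 N (compression)
  F[4-6] = -148.1288 N (compression)
  F[5-6] = +744.1776 N (tension)
  Rx@0 = +1129.1300 N
  Ry@0 = +1690.1061 N
  Ry@6 = -729.2861 N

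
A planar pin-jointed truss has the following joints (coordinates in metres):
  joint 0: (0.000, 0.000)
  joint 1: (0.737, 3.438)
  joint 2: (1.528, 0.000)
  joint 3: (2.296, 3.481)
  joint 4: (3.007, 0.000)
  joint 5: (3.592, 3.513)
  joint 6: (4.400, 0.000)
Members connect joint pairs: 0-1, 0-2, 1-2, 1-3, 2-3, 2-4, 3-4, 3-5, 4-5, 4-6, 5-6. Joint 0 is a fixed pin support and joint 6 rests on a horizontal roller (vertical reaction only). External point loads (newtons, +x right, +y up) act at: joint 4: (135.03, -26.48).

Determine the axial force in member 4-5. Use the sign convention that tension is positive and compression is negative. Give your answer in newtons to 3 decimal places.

18.526

N=7 nodes, M=11 members, R=3 reactions → 2N=14, M+R=14
member 0 (0-1): L=3.5161, (cx,cy)=(0.2096,0.9778)
member 1 (0-2): L=1.5280, (cx,cy)=(1.0000,0.0000)
member 2 (1-2): L=3.5278, (cx,cy)=(0.2242,-0.9745)
member 3 (1-3): L=1.5596, (cx,cy)=(0.9996,0.0276)
member 4 (2-3): L=3.5647, (cx,cy)=(0.2154,0.9765)
member 5 (2-4): L=1.4790, (cx,cy)=(1.0000,0.0000)
member 6 (3-4): L=3.5529, (cx,cy)=(0.2001,-0.9798)
member 7 (3-5): L=1.2964, (cx,cy)=(0.9997,0.0247)
member 8 (4-5): L=3.5614, (cx,cy)=(0.1643,0.9864)
member 9 (4-6): L=1.3930, (cx,cy)=(1.0000,0.0000)
member 10 (5-6): L=3.6047, (cx,cy)=(0.2242,-0.9746)
solve A·x = −loads:
  F[0-1] = -8.5738 N (compression)
  F[0-2] = +136.8271 N (tension)
  F[1-2] = +8.4976 N (tension)
  F[1-3] = -3.7038 N (compression)
  F[2-3] = -8.4804 N (compression)
  F[2-4] = +140.5595 N (tension)
  F[3-4] = +8.3748 N (tension)
  F[3-5] = -7.2076 N (compression)
  F[4-5] = +18.5262 N (tension)
  F[4-6] = +4.1623 N (tension)
  F[5-6] = -18.5692 N (compression)
  Rx@0 = -135.0300 N
  Ry@0 = +8.3833 N
  Ry@6 = +18.0967 N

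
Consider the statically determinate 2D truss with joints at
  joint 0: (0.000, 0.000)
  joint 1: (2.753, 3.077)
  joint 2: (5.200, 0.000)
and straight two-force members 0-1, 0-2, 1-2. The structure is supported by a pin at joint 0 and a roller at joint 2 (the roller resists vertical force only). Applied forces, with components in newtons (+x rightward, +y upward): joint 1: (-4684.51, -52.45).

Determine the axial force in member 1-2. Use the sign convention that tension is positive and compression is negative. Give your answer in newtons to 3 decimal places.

N=3 nodes, M=3 members, R=3 reactions → 2N=6, M+R=6
member 0 (0-1): L=4.1288, (cx,cy)=(0.6668,0.7453)
member 1 (0-2): L=5.2000, (cx,cy)=(1.0000,0.0000)
member 2 (1-2): L=3.9314, (cx,cy)=(0.6224,-0.7827)
solve A·x = −loads:
  F[0-1] = -3752.6139 N (compression)
  F[0-2] = -2182.3395 N (compression)
  F[1-2] = +3506.1719 N (tension)
  Rx@0 = +4684.5100 N
  Ry@0 = +2796.6505 N
  Ry@2 = -2744.2005 N

3506.172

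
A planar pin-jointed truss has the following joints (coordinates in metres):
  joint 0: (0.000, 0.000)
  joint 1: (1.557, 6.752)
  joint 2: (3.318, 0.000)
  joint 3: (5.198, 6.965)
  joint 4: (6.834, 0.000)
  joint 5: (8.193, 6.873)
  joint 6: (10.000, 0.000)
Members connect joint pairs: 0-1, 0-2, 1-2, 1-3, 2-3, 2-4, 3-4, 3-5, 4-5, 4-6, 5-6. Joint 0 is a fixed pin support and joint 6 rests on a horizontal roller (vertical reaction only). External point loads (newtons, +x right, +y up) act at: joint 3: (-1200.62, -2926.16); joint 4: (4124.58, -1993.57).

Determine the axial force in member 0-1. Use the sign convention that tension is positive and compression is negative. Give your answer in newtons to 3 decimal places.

-2947.923

N=7 nodes, M=11 members, R=3 reactions → 2N=14, M+R=14
member 0 (0-1): L=6.9292, (cx,cy)=(0.2247,0.9744)
member 1 (0-2): L=3.3180, (cx,cy)=(1.0000,0.0000)
member 2 (1-2): L=6.9779, (cx,cy)=(0.2524,-0.9676)
member 3 (1-3): L=3.6472, (cx,cy)=(0.9983,0.0584)
member 4 (2-3): L=7.2143, (cx,cy)=(0.2606,0.9654)
member 5 (2-4): L=3.5160, (cx,cy)=(1.0000,0.0000)
member 6 (3-4): L=7.1546, (cx,cy)=(0.2287,-0.9735)
member 7 (3-5): L=2.9964, (cx,cy)=(0.9995,-0.0307)
member 8 (4-5): L=7.0061, (cx,cy)=(0.1940,0.9810)
member 9 (4-6): L=3.1660, (cx,cy)=(1.0000,0.0000)
member 10 (5-6): L=7.1066, (cx,cy)=(0.2543,-0.9671)
solve A·x = −loads:
  F[0-1] = -2947.9234 N (compression)
  F[0-2] = +3586.3625 N (tension)
  F[1-2] = +2884.5711 N (tension)
  F[1-3] = -1392.7571 N (compression)
  F[2-3] = -2891.0926 N (compression)
  F[2-4] = +5067.7437 N (tension)
  F[3-4] = -25.5048 N (compression)
  F[3-5] = -937.7737 N (compression)
  F[4-5] = +2057.4777 N (tension)
  F[4-6] = +538.2330 N (tension)
  F[5-6] = -2116.7639 N (compression)
  Rx@0 = -2923.9600 N
  Ry@0 = +2872.5381 N
  Ry@6 = +2047.1919 N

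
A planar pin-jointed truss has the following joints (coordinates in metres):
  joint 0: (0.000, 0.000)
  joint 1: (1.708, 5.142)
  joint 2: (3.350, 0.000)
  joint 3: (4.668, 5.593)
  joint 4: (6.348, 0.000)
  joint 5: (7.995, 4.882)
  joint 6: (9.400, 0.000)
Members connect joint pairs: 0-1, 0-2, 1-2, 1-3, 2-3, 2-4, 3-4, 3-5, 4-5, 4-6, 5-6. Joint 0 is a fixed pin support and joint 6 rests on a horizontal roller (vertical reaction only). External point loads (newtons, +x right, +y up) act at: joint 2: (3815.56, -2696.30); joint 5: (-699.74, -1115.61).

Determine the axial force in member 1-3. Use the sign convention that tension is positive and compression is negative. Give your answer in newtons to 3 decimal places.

N=7 nodes, M=11 members, R=3 reactions → 2N=14, M+R=14
member 0 (0-1): L=5.4182, (cx,cy)=(0.3152,0.9490)
member 1 (0-2): L=3.3500, (cx,cy)=(1.0000,0.0000)
member 2 (1-2): L=5.3978, (cx,cy)=(0.3042,-0.9526)
member 3 (1-3): L=2.9942, (cx,cy)=(0.9886,0.1506)
member 4 (2-3): L=5.7462, (cx,cy)=(0.2294,0.9733)
member 5 (2-4): L=2.9980, (cx,cy)=(1.0000,0.0000)
member 6 (3-4): L=5.8399, (cx,cy)=(0.2877,-0.9577)
member 7 (3-5): L=3.4021, (cx,cy)=(0.9779,-0.2090)
member 8 (4-5): L=5.1523, (cx,cy)=(0.3197,0.9475)
member 9 (4-6): L=3.0520, (cx,cy)=(1.0000,0.0000)
member 10 (5-6): L=5.0802, (cx,cy)=(0.2766,-0.9610)
solve A·x = −loads:
  F[0-1] = -2387.2656 N (compression)
  F[0-2] = +3868.3600 N (tension)
  F[1-2] = +2153.1338 N (tension)
  F[1-3] = -1423.7622 N (compression)
  F[2-3] = +662.8781 N (tension)
  F[2-4] = +555.7343 N (tension)
  F[3-4] = -181.2518 N (compression)
  F[3-5] = -1230.5037 N (compression)
  F[4-5] = +183.2021 N (tension)
  F[4-6] = +445.0296 N (tension)
  F[5-6] = -1609.1234 N (compression)
  Rx@0 = -3115.8200 N
  Ry@0 = +2265.5508 N
  Ry@6 = +1546.3592 N

-1423.762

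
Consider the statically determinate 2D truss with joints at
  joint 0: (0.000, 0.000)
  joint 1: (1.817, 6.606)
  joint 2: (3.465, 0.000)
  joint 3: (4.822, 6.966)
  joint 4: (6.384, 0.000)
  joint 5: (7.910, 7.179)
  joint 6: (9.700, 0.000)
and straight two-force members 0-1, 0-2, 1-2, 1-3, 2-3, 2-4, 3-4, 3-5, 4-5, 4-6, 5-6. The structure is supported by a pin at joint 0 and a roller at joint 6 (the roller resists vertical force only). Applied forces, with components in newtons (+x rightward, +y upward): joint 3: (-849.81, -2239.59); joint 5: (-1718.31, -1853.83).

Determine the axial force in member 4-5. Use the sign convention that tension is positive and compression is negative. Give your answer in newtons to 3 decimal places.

-1016.263

N=7 nodes, M=11 members, R=3 reactions → 2N=14, M+R=14
member 0 (0-1): L=6.8513, (cx,cy)=(0.2652,0.9642)
member 1 (0-2): L=3.4650, (cx,cy)=(1.0000,0.0000)
member 2 (1-2): L=6.8085, (cx,cy)=(0.2421,-0.9703)
member 3 (1-3): L=3.0265, (cx,cy)=(0.9929,0.1189)
member 4 (2-3): L=7.0969, (cx,cy)=(0.1912,0.9815)
member 5 (2-4): L=2.9190, (cx,cy)=(1.0000,0.0000)
member 6 (3-4): L=7.1390, (cx,cy)=(0.2188,-0.9758)
member 7 (3-5): L=3.0953, (cx,cy)=(0.9976,0.0688)
member 8 (4-5): L=7.3394, (cx,cy)=(0.2079,0.9781)
member 9 (4-6): L=3.3160, (cx,cy)=(1.0000,0.0000)
member 10 (5-6): L=7.3988, (cx,cy)=(0.2419,-0.9703)
solve A·x = −loads:
  F[0-1] = -3474.7954 N (compression)
  F[0-2] = -1646.5904 N (compression)
  F[1-2] = +3242.3670 N (tension)
  F[1-3] = -1718.5515 N (compression)
  F[2-3] = -3205.0858 N (compression)
  F[2-4] = -248.9283 N (compression)
  F[3-4] = +1018.7372 N (tension)
  F[3-5] = -1696.3012 N (compression)
  F[4-5] = -1016.2626 N (compression)
  F[4-6] = +185.2706 N (tension)
  F[5-6] = -765.7982 N (compression)
  Rx@0 = +2568.1200 N
  Ry@0 = +3350.3711 N
  Ry@6 = +743.0489 N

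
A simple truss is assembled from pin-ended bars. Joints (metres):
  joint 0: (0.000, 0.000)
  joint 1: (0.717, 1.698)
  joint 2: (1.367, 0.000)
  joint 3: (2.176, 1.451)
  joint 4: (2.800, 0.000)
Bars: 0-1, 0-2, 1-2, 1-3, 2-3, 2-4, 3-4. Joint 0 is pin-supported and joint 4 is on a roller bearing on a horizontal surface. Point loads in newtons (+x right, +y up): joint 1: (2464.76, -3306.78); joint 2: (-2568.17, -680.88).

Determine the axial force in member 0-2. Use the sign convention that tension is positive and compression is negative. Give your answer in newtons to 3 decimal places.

N=5 nodes, M=7 members, R=3 reactions → 2N=10, M+R=10
member 0 (0-1): L=1.8432, (cx,cy)=(0.3890,0.9212)
member 1 (0-2): L=1.3670, (cx,cy)=(1.0000,0.0000)
member 2 (1-2): L=1.8182, (cx,cy)=(0.3575,-0.9339)
member 3 (1-3): L=1.4798, (cx,cy)=(0.9860,-0.1669)
member 4 (2-3): L=1.6613, (cx,cy)=(0.4870,0.8734)
member 5 (2-4): L=1.4330, (cx,cy)=(1.0000,0.0000)
member 6 (3-4): L=1.5795, (cx,cy)=(0.3951,-0.9187)
solve A·x = −loads:
  F[0-1] = -1426.0961 N (compression)
  F[0-2] = +451.3453 N (tension)
  F[1-2] = -1696.6366 N (compression)
  F[1-3] = -2447.2943 N (compression)
  F[2-3] = +2593.7045 N (tension)
  F[2-4] = +1149.9009 N (tension)
  F[3-4] = -2910.6614 N (compression)
  Rx@0 = +103.4100 N
  Ry@0 = +1313.7719 N
  Ry@4 = +2673.8881 N

451.345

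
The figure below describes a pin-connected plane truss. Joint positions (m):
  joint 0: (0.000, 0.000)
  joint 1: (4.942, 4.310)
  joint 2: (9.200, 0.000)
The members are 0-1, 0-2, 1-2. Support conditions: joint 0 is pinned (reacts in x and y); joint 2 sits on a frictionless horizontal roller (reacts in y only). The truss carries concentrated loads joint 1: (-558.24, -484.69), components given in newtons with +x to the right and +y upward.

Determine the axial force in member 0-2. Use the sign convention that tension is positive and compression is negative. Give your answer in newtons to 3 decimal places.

N=3 nodes, M=3 members, R=3 reactions → 2N=6, M+R=6
member 0 (0-1): L=6.5574, (cx,cy)=(0.7537,0.6573)
member 1 (0-2): L=9.2000, (cx,cy)=(1.0000,0.0000)
member 2 (1-2): L=6.0586, (cx,cy)=(0.7028,-0.7114)
solve A·x = −loads:
  F[0-1] = -739.1914 N (compression)
  F[0-2] = -1.1465 N (compression)
  F[1-2] = +1.6313 N (tension)
  Rx@0 = +558.2400 N
  Ry@0 = +485.8505 N
  Ry@2 = -1.1605 N

-1.146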